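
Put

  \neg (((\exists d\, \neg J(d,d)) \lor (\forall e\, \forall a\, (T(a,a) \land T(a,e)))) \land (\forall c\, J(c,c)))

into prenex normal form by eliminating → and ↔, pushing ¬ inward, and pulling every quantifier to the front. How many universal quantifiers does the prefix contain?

Move each ¬ inward, flipping quantifiers it crosses:
  (\forall d\, J(d,d)) \land (\exists e\, \exists a\, (\neg T(a,a) \lor \neg T(a,e))) \lor (\exists c\, \neg J(c,c))
All bound variables are already distinct, so no renaming is needed.
Extract every quantifier outward, since the variables are now distinct and don't occur free across branches:
  \forall d\, \exists e\, \exists a\, \exists c\, (J(d,d) \land (\neg T(a,a) \lor \neg T(a,e)) \lor \neg J(c,c))
The prefix is \forall d \exists e \exists a \exists c: 1 universal, 3 existential.

1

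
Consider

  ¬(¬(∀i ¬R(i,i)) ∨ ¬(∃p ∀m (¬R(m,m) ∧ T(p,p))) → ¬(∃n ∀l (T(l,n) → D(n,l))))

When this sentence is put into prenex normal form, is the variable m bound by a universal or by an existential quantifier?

First replace A → B with ¬A ∨ B.
  ¬(¬(¬(∀i ¬R(i,i)) ∨ ¬(∃p ∀m (¬R(m,m) ∧ T(p,p)))) ∨ ¬(∃n ∀l (¬T(l,n) ∨ D(n,l))))
Push ¬ through the quantifiers and connectives to reach negation normal form:
  ((∃i R(i,i)) ∨ (∀p ∃m (R(m,m) ∨ ¬T(p,p)))) ∧ (∃n ∀l (¬T(l,n) ∨ D(n,l)))
All bound variables are already distinct, so no renaming is needed.
Pull the quantifiers to the front (each side's bound variable is not free in the other side):
  ∃i ∀p ∃m ∃n ∀l ((R(i,i) ∨ R(m,m) ∨ ¬T(p,p)) ∧ (¬T(l,n) ∨ D(n,l)))
The quantifier ∀m sits under an odd number of negations (counting the antecedent side of each →), so it flips to ∃m.

existential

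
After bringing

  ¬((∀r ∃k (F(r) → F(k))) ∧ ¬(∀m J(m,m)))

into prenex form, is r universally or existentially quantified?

First replace A → B with ¬A ∨ B.
  ¬((∀r ∃k (¬F(r) ∨ F(k))) ∧ ¬(∀m J(m,m)))
Push ¬ through the quantifiers and connectives to reach negation normal form:
  (∃r ∀k (F(r) ∧ ¬F(k))) ∨ (∀m J(m,m))
All bound variables are already distinct, so no renaming is needed.
Pull the quantifiers to the front (each side's bound variable is not free in the other side):
  ∃r ∀k ∀m (F(r) ∧ ¬F(k) ∨ J(m,m))
The quantifier ∀r sits under an odd number of negations (counting the antecedent side of each →), so it flips to ∃r.

existential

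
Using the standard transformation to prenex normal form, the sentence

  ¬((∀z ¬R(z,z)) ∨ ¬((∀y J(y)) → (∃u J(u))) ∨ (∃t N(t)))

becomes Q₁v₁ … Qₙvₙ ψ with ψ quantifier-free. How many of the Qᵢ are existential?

First replace A → B with ¬A ∨ B.
  ¬((∀z ¬R(z,z)) ∨ ¬(¬(∀y J(y)) ∨ (∃u J(u))) ∨ (∃t N(t)))
Drive negations inward (¬∀x A ≡ ∃x ¬A, ¬∃x A ≡ ∀x ¬A, De Morgan for ∧/∨):
  (∃z R(z,z)) ∧ ((∃y ¬J(y)) ∨ (∃u J(u))) ∧ (∀t ¬N(t))
All bound variables are already distinct, so no renaming is needed.
Pull the quantifiers to the front (each side's bound variable is not free in the other side):
  ∃z ∃y ∃u ∀t (R(z,z) ∧ (¬J(y) ∨ J(u)) ∧ ¬N(t))
The prefix is ∃z ∃y ∃u ∀t: 1 universal, 3 existential.

3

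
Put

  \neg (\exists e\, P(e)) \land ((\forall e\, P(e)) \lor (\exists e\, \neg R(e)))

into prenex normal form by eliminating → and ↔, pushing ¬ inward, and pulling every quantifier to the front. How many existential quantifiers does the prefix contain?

1

Push ¬ through the quantifiers and connectives to reach negation normal form:
  (\forall e\, \neg P(e)) \land ((\forall e\, P(e)) \lor (\exists e\, \neg R(e)))
Standardize variables apart so no two quantifiers bind the same name: e↦u1, e↦r.
  (\forall e\, \neg P(e)) \land ((\forall u1\, P(u1)) \lor (\exists r\, \neg R(r)))
Finally move all quantifiers to the prefix:
  \forall e\, \forall u1\, \exists r\, (\neg P(e) \land (P(u1) \lor \neg R(r)))
The prefix is \forall e \forall u1 \exists r: 2 universal, 1 existential.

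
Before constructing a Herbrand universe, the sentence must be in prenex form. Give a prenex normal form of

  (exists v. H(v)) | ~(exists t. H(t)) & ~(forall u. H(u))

exists v. forall t. exists u. (H(v) | ~H(t) & ~H(u))

Drive negations inward (¬∀x A ≡ ∃x ¬A, ¬∃x A ≡ ∀x ¬A, De Morgan for ∧/∨):
  (exists v. H(v)) | (forall t. ~H(t)) & (exists u. ~H(u))
Finally move all quantifiers to the prefix:
  exists v. forall t. exists u. (H(v) | ~H(t) & ~H(u))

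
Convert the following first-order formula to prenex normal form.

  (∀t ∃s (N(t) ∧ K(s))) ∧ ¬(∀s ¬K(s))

∀t ∃s ∃w1 (N(t) ∧ K(s) ∧ K(w1))

Move each ¬ inward, flipping quantifiers it crosses:
  (∀t ∃s (N(t) ∧ K(s))) ∧ (∃s K(s))
Give each quantifier a distinct variable: s↦w1.
  (∀t ∃s (N(t) ∧ K(s))) ∧ (∃w1 K(w1))
Pull the quantifiers to the front (each side's bound variable is not free in the other side):
  ∀t ∃s ∃w1 (N(t) ∧ K(s) ∧ K(w1))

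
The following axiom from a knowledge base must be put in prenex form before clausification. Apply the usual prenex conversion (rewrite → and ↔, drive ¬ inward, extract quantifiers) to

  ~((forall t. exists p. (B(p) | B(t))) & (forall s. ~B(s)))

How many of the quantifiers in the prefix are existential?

2

Push ¬ through the quantifiers and connectives to reach negation normal form:
  (exists t. forall p. (~B(p) & ~B(t))) | (exists s. B(s))
All bound variables are already distinct, so no renaming is needed.
Finally move all quantifiers to the prefix:
  exists t. forall p. exists s. (~B(p) & ~B(t) | B(s))
The prefix is exists t forall p exists s: 1 universal, 2 existential.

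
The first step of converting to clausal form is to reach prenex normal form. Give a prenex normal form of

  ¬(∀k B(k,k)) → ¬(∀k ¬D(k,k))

∀k ∃v (B(k,k) ∨ D(v,v))

First replace A → B with ¬A ∨ B.
  ¬¬(∀k B(k,k)) ∨ ¬(∀k ¬D(k,k))
Drive negations inward (¬∀x A ≡ ∃x ¬A, ¬∃x A ≡ ∀x ¬A, De Morgan for ∧/∨):
  (∀k B(k,k)) ∨ (∃k D(k,k))
Rename bound variables to avoid capture: k↦v.
  (∀k B(k,k)) ∨ (∃v D(v,v))
Extract every quantifier outward, since the variables are now distinct and don't occur free across branches:
  ∀k ∃v (B(k,k) ∨ D(v,v))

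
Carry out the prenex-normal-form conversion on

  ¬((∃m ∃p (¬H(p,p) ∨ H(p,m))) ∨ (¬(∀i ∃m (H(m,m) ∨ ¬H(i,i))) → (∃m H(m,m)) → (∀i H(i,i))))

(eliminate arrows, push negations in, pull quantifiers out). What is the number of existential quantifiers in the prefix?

3

Rewrite implications/biconditionals: A → B as ¬A ∨ B.
  ¬((∃m ∃p (¬H(p,p) ∨ H(p,m))) ∨ ¬¬(∀i ∃m (H(m,m) ∨ ¬H(i,i))) ∨ ¬(∃m H(m,m)) ∨ (∀i H(i,i)))
Move each ¬ inward, flipping quantifiers it crosses:
  (∀m ∀p (H(p,p) ∧ ¬H(p,m))) ∧ (∃i ∀m (¬H(m,m) ∧ H(i,i))) ∧ (∃m H(m,m)) ∧ (∃i ¬H(i,i))
Rename bound variables to avoid capture: m↦u1, m↦a, i↦z.
  (∀m ∀p (H(p,p) ∧ ¬H(p,m))) ∧ (∃i ∀u1 (¬H(u1,u1) ∧ H(i,i))) ∧ (∃a H(a,a)) ∧ (∃z ¬H(z,z))
Pull the quantifiers to the front (each side's bound variable is not free in the other side):
  ∀m ∀p ∃i ∀u1 ∃a ∃z (H(p,p) ∧ ¬H(p,m) ∧ ¬H(u1,u1) ∧ H(i,i) ∧ H(a,a) ∧ ¬H(z,z))
The prefix is ∀m ∀p ∃i ∀u1 ∃a ∃z: 3 universal, 3 existential.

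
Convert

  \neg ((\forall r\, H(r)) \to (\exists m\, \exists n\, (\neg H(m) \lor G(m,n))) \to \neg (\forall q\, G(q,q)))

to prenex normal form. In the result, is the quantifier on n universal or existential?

Rewrite implications/biconditionals: A → B as ¬A ∨ B.
  \neg (\neg (\forall r\, H(r)) \lor \neg (\exists m\, \exists n\, (\neg H(m) \lor G(m,n))) \lor \neg (\forall q\, G(q,q)))
Move each ¬ inward, flipping quantifiers it crosses:
  (\forall r\, H(r)) \land (\exists m\, \exists n\, (\neg H(m) \lor G(m,n))) \land (\forall q\, G(q,q))
All bound variables are already distinct, so no renaming is needed.
Pull the quantifiers to the front (each side's bound variable is not free in the other side):
  \forall r\, \exists m\, \exists n\, \forall q\, (H(r) \land (\neg H(m) \lor G(m,n)) \land G(q,q))
The quantifier \exists n sits under an even number of negations (counting the antecedent side of each →), so it remains existential.

existential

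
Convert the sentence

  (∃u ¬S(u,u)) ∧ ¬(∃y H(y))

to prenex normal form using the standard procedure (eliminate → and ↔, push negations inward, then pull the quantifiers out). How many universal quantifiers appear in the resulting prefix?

1

Push ¬ through the quantifiers and connectives to reach negation normal form:
  (∃u ¬S(u,u)) ∧ (∀y ¬H(y))
All bound variables are already distinct, so no renaming is needed.
Finally move all quantifiers to the prefix:
  ∃u ∀y (¬S(u,u) ∧ ¬H(y))
The prefix is ∃u ∀y: 1 universal, 1 existential.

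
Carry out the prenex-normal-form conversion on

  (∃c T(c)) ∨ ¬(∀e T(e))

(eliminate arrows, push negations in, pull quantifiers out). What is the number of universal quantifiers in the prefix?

0

Push ¬ through the quantifiers and connectives to reach negation normal form:
  (∃c T(c)) ∨ (∃e ¬T(e))
Extract every quantifier outward, since the variables are now distinct and don't occur free across branches:
  ∃c ∃e (T(c) ∨ ¬T(e))
The prefix is ∃c ∃e: 0 universal, 2 existential.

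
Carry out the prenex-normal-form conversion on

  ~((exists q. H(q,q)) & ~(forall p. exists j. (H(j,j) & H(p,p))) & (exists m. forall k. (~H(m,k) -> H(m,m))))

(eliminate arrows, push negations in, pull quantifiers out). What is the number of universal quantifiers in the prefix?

3

Eliminate → and ↔ using ¬ and ∨.
  ~((exists q. H(q,q)) & ~(forall p. exists j. (H(j,j) & H(p,p))) & (exists m. forall k. (~~H(m,k) | H(m,m))))
Push ¬ through the quantifiers and connectives to reach negation normal form:
  (forall q. ~H(q,q)) | (forall p. exists j. (H(j,j) & H(p,p))) | (forall m. exists k. (~H(m,k) & ~H(m,m)))
All bound variables are already distinct, so no renaming is needed.
Extract every quantifier outward, since the variables are now distinct and don't occur free across branches:
  forall q. forall p. exists j. forall m. exists k. (~H(q,q) | H(j,j) & H(p,p) | ~H(m,k) & ~H(m,m))
The prefix is forall q forall p exists j forall m exists k: 3 universal, 2 existential.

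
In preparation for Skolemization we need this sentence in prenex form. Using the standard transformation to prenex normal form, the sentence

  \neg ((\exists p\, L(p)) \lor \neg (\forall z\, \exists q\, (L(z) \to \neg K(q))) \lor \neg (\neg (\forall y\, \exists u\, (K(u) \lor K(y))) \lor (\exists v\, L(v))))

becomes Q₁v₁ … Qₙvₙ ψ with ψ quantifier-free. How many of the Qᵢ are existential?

3

Eliminate → and ↔ using ¬ and ∨.
  \neg ((\exists p\, L(p)) \lor \neg (\forall z\, \exists q\, (\neg L(z) \lor \neg K(q))) \lor \neg (\neg (\forall y\, \exists u\, (K(u) \lor K(y))) \lor (\exists v\, L(v))))
Drive negations inward (¬∀x A ≡ ∃x ¬A, ¬∃x A ≡ ∀x ¬A, De Morgan for ∧/∨):
  (\forall p\, \neg L(p)) \land (\forall z\, \exists q\, (\neg L(z) \lor \neg K(q))) \land ((\exists y\, \forall u\, (\neg K(u) \land \neg K(y))) \lor (\exists v\, L(v)))
Extract every quantifier outward, since the variables are now distinct and don't occur free across branches:
  \forall p\, \forall z\, \exists q\, \exists y\, \forall u\, \exists v\, (\neg L(p) \land (\neg L(z) \lor \neg K(q)) \land (\neg K(u) \land \neg K(y) \lor L(v)))
The prefix is \forall p \forall z \exists q \exists y \forall u \exists v: 3 universal, 3 existential.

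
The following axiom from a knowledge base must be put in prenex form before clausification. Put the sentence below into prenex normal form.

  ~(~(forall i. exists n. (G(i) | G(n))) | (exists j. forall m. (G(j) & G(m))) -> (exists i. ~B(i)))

exists i. forall n. exists j. forall m. forall y1. ((~G(i) & ~G(n) | G(j) & G(m)) & B(y1))

Eliminate → and ↔ using ¬ and ∨.
  ~(~(~(forall i. exists n. (G(i) | G(n))) | (exists j. forall m. (G(j) & G(m)))) | (exists i. ~B(i)))
Move each ¬ inward, flipping quantifiers it crosses:
  ((exists i. forall n. (~G(i) & ~G(n))) | (exists j. forall m. (G(j) & G(m)))) & (forall i. B(i))
Rename bound variables to avoid capture: i↦y1.
  ((exists i. forall n. (~G(i) & ~G(n))) | (exists j. forall m. (G(j) & G(m)))) & (forall y1. B(y1))
Finally move all quantifiers to the prefix:
  exists i. forall n. exists j. forall m. forall y1. ((~G(i) & ~G(n) | G(j) & G(m)) & B(y1))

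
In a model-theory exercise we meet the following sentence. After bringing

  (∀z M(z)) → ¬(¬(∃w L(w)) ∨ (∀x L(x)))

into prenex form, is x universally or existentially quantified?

First replace A → B with ¬A ∨ B.
  ¬(∀z M(z)) ∨ ¬(¬(∃w L(w)) ∨ (∀x L(x)))
Push ¬ through the quantifiers and connectives to reach negation normal form:
  (∃z ¬M(z)) ∨ (∃w L(w)) ∧ (∃x ¬L(x))
Finally move all quantifiers to the prefix:
  ∃z ∃w ∃x (¬M(z) ∨ L(w) ∧ ¬L(x))
The quantifier ∀x sits under an odd number of negations (counting the antecedent side of each →), so it flips to ∃x.

existential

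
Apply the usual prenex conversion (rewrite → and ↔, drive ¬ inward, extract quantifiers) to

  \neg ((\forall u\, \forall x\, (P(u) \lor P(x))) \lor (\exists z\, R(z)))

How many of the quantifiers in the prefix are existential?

2

Push ¬ through the quantifiers and connectives to reach negation normal form:
  (\exists u\, \exists x\, (\neg P(u) \land \neg P(x))) \land (\forall z\, \neg R(z))
Extract every quantifier outward, since the variables are now distinct and don't occur free across branches:
  \exists u\, \exists x\, \forall z\, (\neg P(u) \land \neg P(x) \land \neg R(z))
The prefix is \exists u \exists x \forall z: 1 universal, 2 existential.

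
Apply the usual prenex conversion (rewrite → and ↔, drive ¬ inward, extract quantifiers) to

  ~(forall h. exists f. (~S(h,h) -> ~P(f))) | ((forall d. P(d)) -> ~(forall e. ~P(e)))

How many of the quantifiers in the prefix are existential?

Eliminate → and ↔ using ¬ and ∨.
  ~(forall h. exists f. (~~S(h,h) | ~P(f))) | ~(forall d. P(d)) | ~(forall e. ~P(e))
Drive negations inward (¬∀x A ≡ ∃x ¬A, ¬∃x A ≡ ∀x ¬A, De Morgan for ∧/∨):
  (exists h. forall f. (~S(h,h) & P(f))) | (exists d. ~P(d)) | (exists e. P(e))
All bound variables are already distinct, so no renaming is needed.
Pull the quantifiers to the front (each side's bound variable is not free in the other side):
  exists h. forall f. exists d. exists e. (~S(h,h) & P(f) | ~P(d) | P(e))
The prefix is exists h forall f exists d exists e: 1 universal, 3 existential.

3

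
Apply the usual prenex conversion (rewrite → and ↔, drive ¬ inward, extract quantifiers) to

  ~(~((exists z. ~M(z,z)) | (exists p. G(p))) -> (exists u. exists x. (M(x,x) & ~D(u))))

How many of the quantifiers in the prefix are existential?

First replace A → B with ¬A ∨ B.
  ~(~~((exists z. ~M(z,z)) | (exists p. G(p))) | (exists u. exists x. (M(x,x) & ~D(u))))
Move each ¬ inward, flipping quantifiers it crosses:
  (forall z. M(z,z)) & (forall p. ~G(p)) & (forall u. forall x. (~M(x,x) | D(u)))
All bound variables are already distinct, so no renaming is needed.
Pull the quantifiers to the front (each side's bound variable is not free in the other side):
  forall z. forall p. forall u. forall x. (M(z,z) & ~G(p) & (~M(x,x) | D(u)))
The prefix is forall z forall p forall u forall x: 4 universal, 0 existential.

0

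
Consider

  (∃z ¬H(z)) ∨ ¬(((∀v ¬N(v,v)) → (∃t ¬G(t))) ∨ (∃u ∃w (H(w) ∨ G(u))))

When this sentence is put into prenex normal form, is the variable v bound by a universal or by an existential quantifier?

universal

First replace A → B with ¬A ∨ B.
  (∃z ¬H(z)) ∨ ¬(¬(∀v ¬N(v,v)) ∨ (∃t ¬G(t)) ∨ (∃u ∃w (H(w) ∨ G(u))))
Push ¬ through the quantifiers and connectives to reach negation normal form:
  (∃z ¬H(z)) ∨ (∀v ¬N(v,v)) ∧ (∀t G(t)) ∧ (∀u ∀w (¬H(w) ∧ ¬G(u)))
All bound variables are already distinct, so no renaming is needed.
Extract every quantifier outward, since the variables are now distinct and don't occur free across branches:
  ∃z ∀v ∀t ∀u ∀w (¬H(z) ∨ ¬N(v,v) ∧ G(t) ∧ ¬H(w) ∧ ¬G(u))
The quantifier ∀v sits under an even number of negations (counting the antecedent side of each →), so it remains universal.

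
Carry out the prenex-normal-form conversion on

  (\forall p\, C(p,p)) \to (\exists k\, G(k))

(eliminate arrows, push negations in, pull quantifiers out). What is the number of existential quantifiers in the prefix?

Rewrite implications/biconditionals: A → B as ¬A ∨ B.
  \neg (\forall p\, C(p,p)) \lor (\exists k\, G(k))
Drive negations inward (¬∀x A ≡ ∃x ¬A, ¬∃x A ≡ ∀x ¬A, De Morgan for ∧/∨):
  (\exists p\, \neg C(p,p)) \lor (\exists k\, G(k))
All bound variables are already distinct, so no renaming is needed.
Finally move all quantifiers to the prefix:
  \exists p\, \exists k\, (\neg C(p,p) \lor G(k))
The prefix is \exists p \exists k: 0 universal, 2 existential.

2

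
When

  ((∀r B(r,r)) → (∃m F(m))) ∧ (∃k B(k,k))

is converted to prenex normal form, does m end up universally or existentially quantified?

Rewrite implications/biconditionals: A → B as ¬A ∨ B.
  (¬(∀r B(r,r)) ∨ (∃m F(m))) ∧ (∃k B(k,k))
Move each ¬ inward, flipping quantifiers it crosses:
  ((∃r ¬B(r,r)) ∨ (∃m F(m))) ∧ (∃k B(k,k))
All bound variables are already distinct, so no renaming is needed.
Pull the quantifiers to the front (each side's bound variable is not free in the other side):
  ∃r ∃m ∃k ((¬B(r,r) ∨ F(m)) ∧ B(k,k))
The quantifier ∃m sits under an even number of negations (counting the antecedent side of each →), so it remains existential.

existential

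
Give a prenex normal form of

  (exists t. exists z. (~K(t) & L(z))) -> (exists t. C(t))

forall t. forall z. exists a. (K(t) | ~L(z) | C(a))

Rewrite implications/biconditionals: A → B as ¬A ∨ B.
  ~(exists t. exists z. (~K(t) & L(z))) | (exists t. C(t))
Move each ¬ inward, flipping quantifiers it crosses:
  (forall t. forall z. (K(t) | ~L(z))) | (exists t. C(t))
Standardize variables apart so no two quantifiers bind the same name: t↦a.
  (forall t. forall z. (K(t) | ~L(z))) | (exists a. C(a))
Pull the quantifiers to the front (each side's bound variable is not free in the other side):
  forall t. forall z. exists a. (K(t) | ~L(z) | C(a))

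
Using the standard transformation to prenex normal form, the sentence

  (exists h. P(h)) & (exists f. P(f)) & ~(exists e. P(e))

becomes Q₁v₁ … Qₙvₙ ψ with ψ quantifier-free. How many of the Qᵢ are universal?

Push ¬ through the quantifiers and connectives to reach negation normal form:
  (exists h. P(h)) & (exists f. P(f)) & (forall e. ~P(e))
All bound variables are already distinct, so no renaming is needed.
Extract every quantifier outward, since the variables are now distinct and don't occur free across branches:
  exists h. exists f. forall e. (P(h) & P(f) & ~P(e))
The prefix is exists h exists f forall e: 1 universal, 2 existential.

1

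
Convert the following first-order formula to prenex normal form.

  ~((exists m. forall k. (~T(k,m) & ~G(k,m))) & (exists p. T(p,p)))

Drive negations inward (¬∀x A ≡ ∃x ¬A, ¬∃x A ≡ ∀x ¬A, De Morgan for ∧/∨):
  (forall m. exists k. (T(k,m) | G(k,m))) | (forall p. ~T(p,p))
All bound variables are already distinct, so no renaming is needed.
Extract every quantifier outward, since the variables are now distinct and don't occur free across branches:
  forall m. exists k. forall p. (T(k,m) | G(k,m) | ~T(p,p))

forall m. exists k. forall p. (T(k,m) | G(k,m) | ~T(p,p))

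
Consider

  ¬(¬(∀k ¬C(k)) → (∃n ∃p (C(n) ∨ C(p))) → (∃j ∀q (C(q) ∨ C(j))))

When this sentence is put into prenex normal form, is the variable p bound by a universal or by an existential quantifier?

existential

Eliminate → and ↔ using ¬ and ∨.
  ¬(¬¬(∀k ¬C(k)) ∨ ¬(∃n ∃p (C(n) ∨ C(p))) ∨ (∃j ∀q (C(q) ∨ C(j))))
Push ¬ through the quantifiers and connectives to reach negation normal form:
  (∃k C(k)) ∧ (∃n ∃p (C(n) ∨ C(p))) ∧ (∀j ∃q (¬C(q) ∧ ¬C(j)))
All bound variables are already distinct, so no renaming is needed.
Finally move all quantifiers to the prefix:
  ∃k ∃n ∃p ∀j ∃q (C(k) ∧ (C(n) ∨ C(p)) ∧ ¬C(q) ∧ ¬C(j))
The quantifier ∃p sits under an even number of negations (counting the antecedent side of each →), so it remains existential.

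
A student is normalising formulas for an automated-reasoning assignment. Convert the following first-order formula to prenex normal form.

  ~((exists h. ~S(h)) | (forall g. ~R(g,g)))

forall h. exists g. (S(h) & R(g,g))

Push ¬ through the quantifiers and connectives to reach negation normal form:
  (forall h. S(h)) & (exists g. R(g,g))
All bound variables are already distinct, so no renaming is needed.
Finally move all quantifiers to the prefix:
  forall h. exists g. (S(h) & R(g,g))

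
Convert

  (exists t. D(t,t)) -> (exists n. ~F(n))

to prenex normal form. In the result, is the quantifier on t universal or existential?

universal

First replace A → B with ¬A ∨ B.
  ~(exists t. D(t,t)) | (exists n. ~F(n))
Drive negations inward (¬∀x A ≡ ∃x ¬A, ¬∃x A ≡ ∀x ¬A, De Morgan for ∧/∨):
  (forall t. ~D(t,t)) | (exists n. ~F(n))
All bound variables are already distinct, so no renaming is needed.
Finally move all quantifiers to the prefix:
  forall t. exists n. (~D(t,t) | ~F(n))
The quantifier exists t sits under an odd number of negations (counting the antecedent side of each →), so it flips to forall t.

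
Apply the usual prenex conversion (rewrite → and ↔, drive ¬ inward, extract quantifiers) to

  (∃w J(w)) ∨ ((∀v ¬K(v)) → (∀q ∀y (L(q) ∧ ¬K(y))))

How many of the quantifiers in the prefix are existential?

2

Eliminate → and ↔ using ¬ and ∨.
  (∃w J(w)) ∨ ¬(∀v ¬K(v)) ∨ (∀q ∀y (L(q) ∧ ¬K(y)))
Push ¬ through the quantifiers and connectives to reach negation normal form:
  (∃w J(w)) ∨ (∃v K(v)) ∨ (∀q ∀y (L(q) ∧ ¬K(y)))
Finally move all quantifiers to the prefix:
  ∃w ∃v ∀q ∀y (J(w) ∨ K(v) ∨ L(q) ∧ ¬K(y))
The prefix is ∃w ∃v ∀q ∀y: 2 universal, 2 existential.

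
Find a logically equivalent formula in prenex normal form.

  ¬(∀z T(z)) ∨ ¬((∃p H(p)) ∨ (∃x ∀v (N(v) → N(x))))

First replace A → B with ¬A ∨ B.
  ¬(∀z T(z)) ∨ ¬((∃p H(p)) ∨ (∃x ∀v (¬N(v) ∨ N(x))))
Push ¬ through the quantifiers and connectives to reach negation normal form:
  (∃z ¬T(z)) ∨ (∀p ¬H(p)) ∧ (∀x ∃v (N(v) ∧ ¬N(x)))
Finally move all quantifiers to the prefix:
  ∃z ∀p ∀x ∃v (¬T(z) ∨ ¬H(p) ∧ N(v) ∧ ¬N(x))

∃z ∀p ∀x ∃v (¬T(z) ∨ ¬H(p) ∧ N(v) ∧ ¬N(x))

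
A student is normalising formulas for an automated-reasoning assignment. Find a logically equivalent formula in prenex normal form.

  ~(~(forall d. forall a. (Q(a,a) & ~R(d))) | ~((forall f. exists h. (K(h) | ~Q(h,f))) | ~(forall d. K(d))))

forall d. forall a. forall f. exists h. exists y. (Q(a,a) & ~R(d) & (K(h) | ~Q(h,f) | ~K(y)))

Push ¬ through the quantifiers and connectives to reach negation normal form:
  (forall d. forall a. (Q(a,a) & ~R(d))) & ((forall f. exists h. (K(h) | ~Q(h,f))) | (exists d. ~K(d)))
Rename bound variables to avoid capture: d↦y.
  (forall d. forall a. (Q(a,a) & ~R(d))) & ((forall f. exists h. (K(h) | ~Q(h,f))) | (exists y. ~K(y)))
Finally move all quantifiers to the prefix:
  forall d. forall a. forall f. exists h. exists y. (Q(a,a) & ~R(d) & (K(h) | ~Q(h,f) | ~K(y)))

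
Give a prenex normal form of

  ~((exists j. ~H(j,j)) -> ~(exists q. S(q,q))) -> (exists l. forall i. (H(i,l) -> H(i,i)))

forall j. forall q. exists l. forall i. (H(j,j) | ~S(q,q) | ~H(i,l) | H(i,i))

First replace A → B with ¬A ∨ B.
  ~~(~(exists j. ~H(j,j)) | ~(exists q. S(q,q))) | (exists l. forall i. (~H(i,l) | H(i,i)))
Push ¬ through the quantifiers and connectives to reach negation normal form:
  (forall j. H(j,j)) | (forall q. ~S(q,q)) | (exists l. forall i. (~H(i,l) | H(i,i)))
All bound variables are already distinct, so no renaming is needed.
Finally move all quantifiers to the prefix:
  forall j. forall q. exists l. forall i. (H(j,j) | ~S(q,q) | ~H(i,l) | H(i,i))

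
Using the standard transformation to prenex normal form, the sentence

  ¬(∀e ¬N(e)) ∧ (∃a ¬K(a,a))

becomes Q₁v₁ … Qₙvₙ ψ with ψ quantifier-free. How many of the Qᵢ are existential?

2

Push ¬ through the quantifiers and connectives to reach negation normal form:
  (∃e N(e)) ∧ (∃a ¬K(a,a))
All bound variables are already distinct, so no renaming is needed.
Finally move all quantifiers to the prefix:
  ∃e ∃a (N(e) ∧ ¬K(a,a))
The prefix is ∃e ∃a: 0 universal, 2 existential.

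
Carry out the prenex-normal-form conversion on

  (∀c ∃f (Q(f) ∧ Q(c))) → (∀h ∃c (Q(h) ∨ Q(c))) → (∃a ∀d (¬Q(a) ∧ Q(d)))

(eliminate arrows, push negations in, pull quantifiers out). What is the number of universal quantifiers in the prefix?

First replace A → B with ¬A ∨ B.
  ¬(∀c ∃f (Q(f) ∧ Q(c))) ∨ ¬(∀h ∃c (Q(h) ∨ Q(c))) ∨ (∃a ∀d (¬Q(a) ∧ Q(d)))
Drive negations inward (¬∀x A ≡ ∃x ¬A, ¬∃x A ≡ ∀x ¬A, De Morgan for ∧/∨):
  (∃c ∀f (¬Q(f) ∨ ¬Q(c))) ∨ (∃h ∀c (¬Q(h) ∧ ¬Q(c))) ∨ (∃a ∀d (¬Q(a) ∧ Q(d)))
Give each quantifier a distinct variable: c↦y1.
  (∃c ∀f (¬Q(f) ∨ ¬Q(c))) ∨ (∃h ∀y1 (¬Q(h) ∧ ¬Q(y1))) ∨ (∃a ∀d (¬Q(a) ∧ Q(d)))
Extract every quantifier outward, since the variables are now distinct and don't occur free across branches:
  ∃c ∀f ∃h ∀y1 ∃a ∀d (¬Q(f) ∨ ¬Q(c) ∨ ¬Q(h) ∧ ¬Q(y1) ∨ ¬Q(a) ∧ Q(d))
The prefix is ∃c ∀f ∃h ∀y1 ∃a ∀d: 3 universal, 3 existential.

3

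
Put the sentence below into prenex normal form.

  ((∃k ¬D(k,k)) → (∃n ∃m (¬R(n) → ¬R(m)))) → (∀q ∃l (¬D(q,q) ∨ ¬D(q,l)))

Eliminate → and ↔ using ¬ and ∨.
  ¬(¬(∃k ¬D(k,k)) ∨ (∃n ∃m (¬¬R(n) ∨ ¬R(m)))) ∨ (∀q ∃l (¬D(q,q) ∨ ¬D(q,l)))
Push ¬ through the quantifiers and connectives to reach negation normal form:
  (∃k ¬D(k,k)) ∧ (∀n ∀m (¬R(n) ∧ R(m))) ∨ (∀q ∃l (¬D(q,q) ∨ ¬D(q,l)))
Extract every quantifier outward, since the variables are now distinct and don't occur free across branches:
  ∃k ∀n ∀m ∀q ∃l (¬D(k,k) ∧ ¬R(n) ∧ R(m) ∨ ¬D(q,q) ∨ ¬D(q,l))

∃k ∀n ∀m ∀q ∃l (¬D(k,k) ∧ ¬R(n) ∧ R(m) ∨ ¬D(q,q) ∨ ¬D(q,l))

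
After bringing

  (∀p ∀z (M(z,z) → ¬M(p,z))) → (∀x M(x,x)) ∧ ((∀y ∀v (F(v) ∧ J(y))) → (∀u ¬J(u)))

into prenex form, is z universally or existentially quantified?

existential

Eliminate → and ↔ using ¬ and ∨.
  ¬(∀p ∀z (¬M(z,z) ∨ ¬M(p,z))) ∨ (∀x M(x,x)) ∧ (¬(∀y ∀v (F(v) ∧ J(y))) ∨ (∀u ¬J(u)))
Move each ¬ inward, flipping quantifiers it crosses:
  (∃p ∃z (M(z,z) ∧ M(p,z))) ∨ (∀x M(x,x)) ∧ ((∃y ∃v (¬F(v) ∨ ¬J(y))) ∨ (∀u ¬J(u)))
Finally move all quantifiers to the prefix:
  ∃p ∃z ∀x ∃y ∃v ∀u (M(z,z) ∧ M(p,z) ∨ M(x,x) ∧ (¬F(v) ∨ ¬J(y) ∨ ¬J(u)))
The quantifier ∀z sits under an odd number of negations (counting the antecedent side of each →), so it flips to ∃z.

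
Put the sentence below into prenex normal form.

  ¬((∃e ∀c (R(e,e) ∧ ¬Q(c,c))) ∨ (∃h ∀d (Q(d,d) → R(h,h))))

Eliminate → and ↔ using ¬ and ∨.
  ¬((∃e ∀c (R(e,e) ∧ ¬Q(c,c))) ∨ (∃h ∀d (¬Q(d,d) ∨ R(h,h))))
Push ¬ through the quantifiers and connectives to reach negation normal form:
  (∀e ∃c (¬R(e,e) ∨ Q(c,c))) ∧ (∀h ∃d (Q(d,d) ∧ ¬R(h,h)))
All bound variables are already distinct, so no renaming is needed.
Pull the quantifiers to the front (each side's bound variable is not free in the other side):
  ∀e ∃c ∀h ∃d ((¬R(e,e) ∨ Q(c,c)) ∧ Q(d,d) ∧ ¬R(h,h))

∀e ∃c ∀h ∃d ((¬R(e,e) ∨ Q(c,c)) ∧ Q(d,d) ∧ ¬R(h,h))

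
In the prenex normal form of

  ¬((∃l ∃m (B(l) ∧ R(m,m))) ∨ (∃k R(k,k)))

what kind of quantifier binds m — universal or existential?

Push ¬ through the quantifiers and connectives to reach negation normal form:
  (∀l ∀m (¬B(l) ∨ ¬R(m,m))) ∧ (∀k ¬R(k,k))
Finally move all quantifiers to the prefix:
  ∀l ∀m ∀k ((¬B(l) ∨ ¬R(m,m)) ∧ ¬R(k,k))
The quantifier ∃m sits under an odd number of negations, so it flips to ∀m.

universal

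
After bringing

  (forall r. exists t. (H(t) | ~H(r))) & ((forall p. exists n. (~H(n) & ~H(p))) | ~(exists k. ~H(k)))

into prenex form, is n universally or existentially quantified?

existential

Push ¬ through the quantifiers and connectives to reach negation normal form:
  (forall r. exists t. (H(t) | ~H(r))) & ((forall p. exists n. (~H(n) & ~H(p))) | (forall k. H(k)))
Extract every quantifier outward, since the variables are now distinct and don't occur free across branches:
  forall r. exists t. forall p. exists n. forall k. ((H(t) | ~H(r)) & (~H(n) & ~H(p) | H(k)))
The quantifier exists n sits under an even number of negations, so it remains existential.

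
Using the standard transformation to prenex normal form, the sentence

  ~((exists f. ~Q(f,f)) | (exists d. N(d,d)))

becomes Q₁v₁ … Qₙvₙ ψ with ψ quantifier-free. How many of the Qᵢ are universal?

Drive negations inward (¬∀x A ≡ ∃x ¬A, ¬∃x A ≡ ∀x ¬A, De Morgan for ∧/∨):
  (forall f. Q(f,f)) & (forall d. ~N(d,d))
All bound variables are already distinct, so no renaming is needed.
Extract every quantifier outward, since the variables are now distinct and don't occur free across branches:
  forall f. forall d. (Q(f,f) & ~N(d,d))
The prefix is forall f forall d: 2 universal, 0 existential.

2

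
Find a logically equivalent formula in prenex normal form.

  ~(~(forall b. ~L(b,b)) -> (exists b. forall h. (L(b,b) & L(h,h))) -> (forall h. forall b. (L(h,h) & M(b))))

Rewrite implications/biconditionals: A → B as ¬A ∨ B.
  ~(~~(forall b. ~L(b,b)) | ~(exists b. forall h. (L(b,b) & L(h,h))) | (forall h. forall b. (L(h,h) & M(b))))
Push ¬ through the quantifiers and connectives to reach negation normal form:
  (exists b. L(b,b)) & (exists b. forall h. (L(b,b) & L(h,h))) & (exists h. exists b. (~L(h,h) | ~M(b)))
Standardize variables apart so no two quantifiers bind the same name: b↦w, h↦u, b↦v1.
  (exists b. L(b,b)) & (exists w. forall h. (L(w,w) & L(h,h))) & (exists u. exists v1. (~L(u,u) | ~M(v1)))
Extract every quantifier outward, since the variables are now distinct and don't occur free across branches:
  exists b. exists w. forall h. exists u. exists v1. (L(b,b) & L(w,w) & L(h,h) & (~L(u,u) | ~M(v1)))

exists b. exists w. forall h. exists u. exists v1. (L(b,b) & L(w,w) & L(h,h) & (~L(u,u) | ~M(v1)))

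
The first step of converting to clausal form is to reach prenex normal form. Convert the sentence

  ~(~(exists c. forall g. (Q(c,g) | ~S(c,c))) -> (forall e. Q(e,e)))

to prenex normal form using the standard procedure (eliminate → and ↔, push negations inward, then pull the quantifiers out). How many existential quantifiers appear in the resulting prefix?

Eliminate → and ↔ using ¬ and ∨.
  ~(~~(exists c. forall g. (Q(c,g) | ~S(c,c))) | (forall e. Q(e,e)))
Push ¬ through the quantifiers and connectives to reach negation normal form:
  (forall c. exists g. (~Q(c,g) & S(c,c))) & (exists e. ~Q(e,e))
Pull the quantifiers to the front (each side's bound variable is not free in the other side):
  forall c. exists g. exists e. (~Q(c,g) & S(c,c) & ~Q(e,e))
The prefix is forall c exists g exists e: 1 universal, 2 existential.

2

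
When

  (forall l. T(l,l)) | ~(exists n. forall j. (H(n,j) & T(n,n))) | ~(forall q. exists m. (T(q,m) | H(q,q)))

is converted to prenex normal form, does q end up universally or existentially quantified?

Drive negations inward (¬∀x A ≡ ∃x ¬A, ¬∃x A ≡ ∀x ¬A, De Morgan for ∧/∨):
  (forall l. T(l,l)) | (forall n. exists j. (~H(n,j) | ~T(n,n))) | (exists q. forall m. (~T(q,m) & ~H(q,q)))
Finally move all quantifiers to the prefix:
  forall l. forall n. exists j. exists q. forall m. (T(l,l) | ~H(n,j) | ~T(n,n) | ~T(q,m) & ~H(q,q))
The quantifier forall q sits under an odd number of negations, so it flips to exists q.

existential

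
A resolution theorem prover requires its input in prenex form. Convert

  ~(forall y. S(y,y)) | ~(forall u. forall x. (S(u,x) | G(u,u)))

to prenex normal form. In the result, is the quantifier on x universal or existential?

existential

Drive negations inward (¬∀x A ≡ ∃x ¬A, ¬∃x A ≡ ∀x ¬A, De Morgan for ∧/∨):
  (exists y. ~S(y,y)) | (exists u. exists x. (~S(u,x) & ~G(u,u)))
All bound variables are already distinct, so no renaming is needed.
Pull the quantifiers to the front (each side's bound variable is not free in the other side):
  exists y. exists u. exists x. (~S(y,y) | ~S(u,x) & ~G(u,u))
The quantifier forall x sits under an odd number of negations, so it flips to exists x.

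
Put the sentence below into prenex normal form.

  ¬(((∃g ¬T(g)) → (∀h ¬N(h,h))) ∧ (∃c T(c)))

Rewrite implications/biconditionals: A → B as ¬A ∨ B.
  ¬((¬(∃g ¬T(g)) ∨ (∀h ¬N(h,h))) ∧ (∃c T(c)))
Drive negations inward (¬∀x A ≡ ∃x ¬A, ¬∃x A ≡ ∀x ¬A, De Morgan for ∧/∨):
  (∃g ¬T(g)) ∧ (∃h N(h,h)) ∨ (∀c ¬T(c))
All bound variables are already distinct, so no renaming is needed.
Finally move all quantifiers to the prefix:
  ∃g ∃h ∀c (¬T(g) ∧ N(h,h) ∨ ¬T(c))

∃g ∃h ∀c (¬T(g) ∧ N(h,h) ∨ ¬T(c))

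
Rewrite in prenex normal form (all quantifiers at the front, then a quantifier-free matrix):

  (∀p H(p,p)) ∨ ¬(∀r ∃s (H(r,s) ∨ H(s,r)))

∀p ∃r ∀s (H(p,p) ∨ ¬H(r,s) ∧ ¬H(s,r))

Push ¬ through the quantifiers and connectives to reach negation normal form:
  (∀p H(p,p)) ∨ (∃r ∀s (¬H(r,s) ∧ ¬H(s,r)))
All bound variables are already distinct, so no renaming is needed.
Finally move all quantifiers to the prefix:
  ∀p ∃r ∀s (H(p,p) ∨ ¬H(r,s) ∧ ¬H(s,r))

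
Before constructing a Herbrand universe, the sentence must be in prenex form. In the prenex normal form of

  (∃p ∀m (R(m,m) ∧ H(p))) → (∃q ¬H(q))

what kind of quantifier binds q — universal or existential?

existential

Rewrite implications/biconditionals: A → B as ¬A ∨ B.
  ¬(∃p ∀m (R(m,m) ∧ H(p))) ∨ (∃q ¬H(q))
Move each ¬ inward, flipping quantifiers it crosses:
  (∀p ∃m (¬R(m,m) ∨ ¬H(p))) ∨ (∃q ¬H(q))
Extract every quantifier outward, since the variables are now distinct and don't occur free across branches:
  ∀p ∃m ∃q (¬R(m,m) ∨ ¬H(p) ∨ ¬H(q))
The quantifier ∃q sits under an even number of negations (counting the antecedent side of each →), so it remains existential.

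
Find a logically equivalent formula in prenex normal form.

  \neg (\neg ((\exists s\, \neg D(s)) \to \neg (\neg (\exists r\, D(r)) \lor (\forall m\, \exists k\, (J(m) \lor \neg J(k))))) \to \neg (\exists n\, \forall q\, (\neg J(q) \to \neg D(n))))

\exists s\, \forall r\, \forall m\, \exists k\, \exists n\, \forall q\, (\neg D(s) \land (\neg D(r) \lor J(m) \lor \neg J(k)) \land (J(q) \lor \neg D(n)))

First replace A → B with ¬A ∨ B.
  \neg (\neg \neg (\neg (\exists s\, \neg D(s)) \lor \neg (\neg (\exists r\, D(r)) \lor (\forall m\, \exists k\, (J(m) \lor \neg J(k))))) \lor \neg (\exists n\, \forall q\, (\neg \neg J(q) \lor \neg D(n))))
Drive negations inward (¬∀x A ≡ ∃x ¬A, ¬∃x A ≡ ∀x ¬A, De Morgan for ∧/∨):
  (\exists s\, \neg D(s)) \land ((\forall r\, \neg D(r)) \lor (\forall m\, \exists k\, (J(m) \lor \neg J(k)))) \land (\exists n\, \forall q\, (J(q) \lor \neg D(n)))
All bound variables are already distinct, so no renaming is needed.
Pull the quantifiers to the front (each side's bound variable is not free in the other side):
  \exists s\, \forall r\, \forall m\, \exists k\, \exists n\, \forall q\, (\neg D(s) \land (\neg D(r) \lor J(m) \lor \neg J(k)) \land (J(q) \lor \neg D(n)))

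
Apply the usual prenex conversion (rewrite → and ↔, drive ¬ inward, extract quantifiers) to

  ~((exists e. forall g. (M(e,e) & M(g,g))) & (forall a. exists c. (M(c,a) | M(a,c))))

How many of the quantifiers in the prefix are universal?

2

Move each ¬ inward, flipping quantifiers it crosses:
  (forall e. exists g. (~M(e,e) | ~M(g,g))) | (exists a. forall c. (~M(c,a) & ~M(a,c)))
All bound variables are already distinct, so no renaming is needed.
Finally move all quantifiers to the prefix:
  forall e. exists g. exists a. forall c. (~M(e,e) | ~M(g,g) | ~M(c,a) & ~M(a,c))
The prefix is forall e exists g exists a forall c: 2 universal, 2 existential.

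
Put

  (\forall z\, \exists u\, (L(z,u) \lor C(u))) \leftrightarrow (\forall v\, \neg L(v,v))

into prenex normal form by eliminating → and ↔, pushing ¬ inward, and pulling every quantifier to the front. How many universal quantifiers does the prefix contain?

Eliminate → and ↔ using ¬ and ∨; A ↔ B as (¬A ∨ B) ∧ (¬B ∨ A).
  (\neg (\forall z\, \exists u\, (L(z,u) \lor C(u))) \lor (\forall v\, \neg L(v,v))) \land (\neg (\forall v\, \neg L(v,v)) \lor (\forall z\, \exists u\, (L(z,u) \lor C(u))))
Move each ¬ inward, flipping quantifiers it crosses:
  ((\exists z\, \forall u\, (\neg L(z,u) \land \neg C(u))) \lor (\forall v\, \neg L(v,v))) \land ((\exists v\, L(v,v)) \lor (\forall z\, \exists u\, (L(z,u) \lor C(u))))
Rename bound variables to avoid capture: v↦w1, z↦v1, u↦s.
  ((\exists z\, \forall u\, (\neg L(z,u) \land \neg C(u))) \lor (\forall v\, \neg L(v,v))) \land ((\exists w1\, L(w1,w1)) \lor (\forall v1\, \exists s\, (L(v1,s) \lor C(s))))
Pull the quantifiers to the front (each side's bound variable is not free in the other side):
  \exists z\, \forall u\, \forall v\, \exists w1\, \forall v1\, \exists s\, ((\neg L(z,u) \land \neg C(u) \lor \neg L(v,v)) \land (L(w1,w1) \lor L(v1,s) \lor C(s)))
The prefix is \exists z \forall u \forall v \exists w1 \forall v1 \exists s: 3 universal, 3 existential.

3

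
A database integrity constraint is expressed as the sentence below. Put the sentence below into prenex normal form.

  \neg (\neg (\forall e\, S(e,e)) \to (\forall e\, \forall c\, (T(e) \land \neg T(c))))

First replace A → B with ¬A ∨ B.
  \neg (\neg \neg (\forall e\, S(e,e)) \lor (\forall e\, \forall c\, (T(e) \land \neg T(c))))
Move each ¬ inward, flipping quantifiers it crosses:
  (\exists e\, \neg S(e,e)) \land (\exists e\, \exists c\, (\neg T(e) \lor T(c)))
Give each quantifier a distinct variable: e↦x.
  (\exists e\, \neg S(e,e)) \land (\exists x\, \exists c\, (\neg T(x) \lor T(c)))
Extract every quantifier outward, since the variables are now distinct and don't occur free across branches:
  \exists e\, \exists x\, \exists c\, (\neg S(e,e) \land (\neg T(x) \lor T(c)))

\exists e\, \exists x\, \exists c\, (\neg S(e,e) \land (\neg T(x) \lor T(c)))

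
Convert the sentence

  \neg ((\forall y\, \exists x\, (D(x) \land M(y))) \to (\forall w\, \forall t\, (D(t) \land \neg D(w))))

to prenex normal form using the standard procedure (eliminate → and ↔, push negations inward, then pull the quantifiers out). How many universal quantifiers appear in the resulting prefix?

1

Eliminate → and ↔ using ¬ and ∨.
  \neg (\neg (\forall y\, \exists x\, (D(x) \land M(y))) \lor (\forall w\, \forall t\, (D(t) \land \neg D(w))))
Move each ¬ inward, flipping quantifiers it crosses:
  (\forall y\, \exists x\, (D(x) \land M(y))) \land (\exists w\, \exists t\, (\neg D(t) \lor D(w)))
All bound variables are already distinct, so no renaming is needed.
Extract every quantifier outward, since the variables are now distinct and don't occur free across branches:
  \forall y\, \exists x\, \exists w\, \exists t\, (D(x) \land M(y) \land (\neg D(t) \lor D(w)))
The prefix is \forall y \exists x \exists w \exists t: 1 universal, 3 existential.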